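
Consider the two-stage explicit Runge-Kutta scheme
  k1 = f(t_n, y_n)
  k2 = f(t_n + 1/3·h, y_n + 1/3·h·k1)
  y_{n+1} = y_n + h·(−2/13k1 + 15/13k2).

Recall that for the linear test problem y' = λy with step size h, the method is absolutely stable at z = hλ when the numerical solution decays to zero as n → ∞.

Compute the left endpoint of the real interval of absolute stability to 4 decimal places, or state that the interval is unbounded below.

With y'=λy (z=hλ):
  k1=λy_n ⇒ h·k1=z·y_n;  k2=λ(1+1/3z)y_n ⇒ h·k2=z(1+1/3z)y_n
  y_{n+1}/y_n = 1 − 2/13z + 15/13z(1+1/3z) = 1 + z + 5/13z²
  so R(z) = 1 + z + 5/13z².

Find x<0 with |R(x)|<1.
x=-1.45: |R|=0.3587
R=1: x+5/13x²=0 ⇒ x=−13/5=-2.6000; min R=1−1/(4·5/13)=0.3500>−1
Confirm numerically:
  x=-2.111: |R|=0.60297 <1
  x=-2.065: |R|=0.57509 <1
  x=-1.272: |R|=0.35030 <1
  x=-1.105: |R|=0.36463 <1
  x=-2.707: |R|=1.11140 >1
  x=-2.703: |R|=1.10708 >1
Interval (-2.6000, 0).

left endpoint -2.6000.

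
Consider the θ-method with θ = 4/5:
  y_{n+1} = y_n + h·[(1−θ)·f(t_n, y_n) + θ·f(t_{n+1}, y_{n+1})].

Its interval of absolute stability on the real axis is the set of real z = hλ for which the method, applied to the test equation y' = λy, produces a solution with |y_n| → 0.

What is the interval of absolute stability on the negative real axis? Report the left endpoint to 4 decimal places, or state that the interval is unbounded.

unbounded; (−∞, 0).

On y'=λy, z=hλ:
  y_{n+1} = y_n + z·[1/5·y_n + 4/5·y_{n+1}] ⇒ (1 − 4/5z)y_{n+1} = (1 + 1/5z)y_n
  R(z) = (1 + 1/5z)/(1 − 4/5z).

Boundary: |R(x)|=1, x<0.
x=-1.27: |R|=0.3700
x=-2: |R|=0.2308
x=-10: |R|=0.1111
x=-100: |R|=0.2346
θ=4/5≥1/2 ⇒ |1+1/5x|<|1−4/5x| ∀x<0 ⇒ unbounded interval.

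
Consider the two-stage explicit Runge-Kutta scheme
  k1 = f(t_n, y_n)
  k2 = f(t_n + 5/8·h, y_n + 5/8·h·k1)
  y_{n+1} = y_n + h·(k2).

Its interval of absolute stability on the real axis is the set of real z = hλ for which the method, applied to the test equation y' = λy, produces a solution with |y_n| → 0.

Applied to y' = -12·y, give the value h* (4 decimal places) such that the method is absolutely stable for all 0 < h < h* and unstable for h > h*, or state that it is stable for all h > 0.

With y'=λy (z=hλ):
  k1=λy_n ⇒ h·k1=z·y_n;  k2=λ(1+5/8z)y_n ⇒ h·k2=z(1+5/8z)y_n
  y_{n+1}/y_n = 1 + z(1+5/8z) = 1 + z + 5/8z²
  ⇒ R(z) = 1 + z + 5/8z².

Need |R(x)|<1, x<0.
x=-1.02: |R|=0.6302
R=1: x+5/8x²=0 ⇒ x=−8/5=-1.6000; min R=1−1/(4·5/8)=0.6000>−1
Confirm numerically:
  x=-1.332: |R|=0.77689 <1
  x=-1.095: |R|=0.65439 <1
  x=-0.672: |R|=0.61024 <1
  x=-1.893: |R|=1.34666 >1
  x=-1.819: |R|=1.24898 >1
So |R|<1 on (-1.6000, 0).

(-1.6000,0); λ=-12 ⇒ h* = (8/5)/12 = 0.1333.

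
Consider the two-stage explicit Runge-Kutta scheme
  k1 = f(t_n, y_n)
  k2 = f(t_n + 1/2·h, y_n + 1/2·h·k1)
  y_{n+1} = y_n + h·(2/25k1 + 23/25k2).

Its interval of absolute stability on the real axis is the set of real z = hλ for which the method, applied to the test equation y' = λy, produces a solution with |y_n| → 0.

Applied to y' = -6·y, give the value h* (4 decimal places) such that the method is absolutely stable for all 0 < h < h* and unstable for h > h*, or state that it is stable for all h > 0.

Set f=λy, z=hλ:
  k1=λy_n ⇒ h·k1=z·y_n;  k2=λ(1+1/2z)y_n ⇒ h·k2=z(1+1/2z)y_n
  y_{n+1}/y_n = 1 + 2/25z + 23/25z(1+1/2z) = 1 + z + 23/50z²
  R(z) = 1 + z + 23/50z².

Find x<0 with |R(x)|<1.
x=-1.56: |R|=0.5595
R=1: x+23/50x²=0 ⇒ x=−50/23=-2.1739; min R=1−1/(4·23/50)=0.4565>−1
Confirm numerically:
  x=-1.892: |R|=0.75465 <1
  x=-1.399: |R|=0.50131 <1
  x=-1.082: |R|=0.45653 <1
  x=-2.690: |R|=1.63861 >1
  x=-2.666: |R|=1.60348 >1
  x=-2.315: |R|=1.15024 >1
Stable set (-2.1739, 0).

(-2.1739,0); λ=-6 ⇒ h* = (50/23)/6 = 0.3623.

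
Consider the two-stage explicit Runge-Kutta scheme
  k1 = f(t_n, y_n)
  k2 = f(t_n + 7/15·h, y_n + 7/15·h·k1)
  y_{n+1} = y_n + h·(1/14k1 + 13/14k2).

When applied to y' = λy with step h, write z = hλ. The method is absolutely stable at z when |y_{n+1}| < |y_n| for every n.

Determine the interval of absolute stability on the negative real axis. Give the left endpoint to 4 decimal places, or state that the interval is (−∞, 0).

z∈(-2.3077,0).

On y'=λy, z=hλ:
  k1=λy_n ⇒ h·k1=z·y_n;  k2=λ(1+7/15z)y_n ⇒ h·k2=z(1+7/15z)y_n
  y_{n+1}/y_n = 1 + 1/14z + 13/14z(1+7/15z) = 1 + z + 13/30z²
  ⇒ R(z) = 1 + z + 13/30z².

Solve |R(x)|<1 on ℝ⁻.
x=-0.72: |R|=0.5046
R=1: x+13/30x²=0 ⇒ x=−30/13=-2.3077; min R=1−1/(4·13/30)=0.4231>−1
Confirm numerically:
  x=-1.036: |R|=0.42909 <1
  x=-1.016: |R|=0.43131 <1
  x=-0.950: |R|=0.44108 <1
  x=-2.799: |R|=1.59591 >1
  x=-2.666: |R|=1.41394 >1
  x=-2.488: |R|=1.19440 >1
So |R|<1 on (-2.3077, 0).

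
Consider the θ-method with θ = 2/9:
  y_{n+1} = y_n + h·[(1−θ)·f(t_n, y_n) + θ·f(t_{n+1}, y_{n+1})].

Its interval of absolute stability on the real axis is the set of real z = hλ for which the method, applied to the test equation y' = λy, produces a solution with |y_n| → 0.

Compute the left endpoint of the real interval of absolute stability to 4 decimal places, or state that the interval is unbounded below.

On y'=λy, z=hλ:
  y_{n+1} = y_n + z·[7/9·y_n + 2/9·y_{n+1}] ⇒ (1 − 2/9z)y_{n+1} = (1 + 7/9z)y_n
  ⇒ R(z) = (1 + 7/9z)/(1 − 2/9z).

Solve |R(x)|<1 on ℝ⁻.
x=-1.29: |R|=0.0026
R=−1: 1+7/9x = −1+2/9x ⇒ -5/9x=2 ⇒ x=2/(-5/9)=-3.6000
Confirm numerically:
  x=-3.513: |R|=0.97286 <1
  x=-3.461: |R|=0.95635 <1
  x=-2.838: |R|=0.74039 <1
  x=-2.150: |R|=0.45489 <1
  x=-3.946: |R|=1.10242 >1
  x=-3.708: |R|=1.03289 >1
Stable set (-3.6000, 0).

z* = -3.6000.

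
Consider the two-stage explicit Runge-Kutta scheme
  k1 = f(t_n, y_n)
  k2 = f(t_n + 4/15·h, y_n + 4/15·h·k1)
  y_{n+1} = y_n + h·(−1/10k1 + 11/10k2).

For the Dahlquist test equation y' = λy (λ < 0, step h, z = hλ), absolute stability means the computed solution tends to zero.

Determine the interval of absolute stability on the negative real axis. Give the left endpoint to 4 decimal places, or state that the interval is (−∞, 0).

Set f=λy, z=hλ:
  k1=λy_n ⇒ h·k1=z·y_n;  k2=λ(1+4/15z)y_n ⇒ h·k2=z(1+4/15z)y_n
  y_{n+1}/y_n = 1 − 1/10z + 11/10z(1+4/15z) = 1 + z + 22/75z²
  Hence R(z) = 1 + z + 22/75z².

Find x<0 with |R(x)|<1.
x=-1.46: |R|=0.1653
R=1: x+22/75x²=0 ⇒ x=−75/22=-3.4091; min R=1−1/(4·22/75)=0.1477>−1
Confirm numerically:
  x=-2.746: |R|=0.46588 <1
  x=-1.759: |R|=0.14860 <1
  x=-1.612: |R|=0.15024 <1
  x=-1.435: |R|=0.16904 <1
  x=-3.803: |R|=1.43942 >1
  x=-3.619: |R|=1.22283 >1
So |R|<1 on (-3.4091, 0).

z∈(-3.4091,0).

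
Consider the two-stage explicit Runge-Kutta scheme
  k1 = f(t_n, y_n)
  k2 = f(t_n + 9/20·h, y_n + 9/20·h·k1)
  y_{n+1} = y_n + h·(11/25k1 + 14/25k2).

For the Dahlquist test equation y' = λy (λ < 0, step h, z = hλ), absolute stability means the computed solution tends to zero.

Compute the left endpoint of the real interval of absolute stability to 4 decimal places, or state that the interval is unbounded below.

left endpoint -3.9683.

Test eqn y'=λy, z=hλ:
  k1=λy_n ⇒ h·k1=z·y_n;  k2=λ(1+9/20z)y_n ⇒ h·k2=z(1+9/20z)y_n
  y_{n+1}/y_n = 1 + 11/25z + 14/25z(1+9/20z) = 1 + z + 63/250z²
  R(z) = 1 + z + 63/250z².

Need |R(x)|<1, x<0.
x=-0.86: |R|=0.3264
R=1: x+63/250x²=0 ⇒ x=−250/63=-3.9683; min R=1−1/(4·63/250)=0.0079>−1
Confirm numerically:
  x=-3.697: |R|=0.74729 <1
  x=-3.455: |R|=0.55313 <1
  x=-3.409: |R|=0.51956 <1
  x=-1.749: |R|=0.02187 <1
  x=-4.244: |R|=1.29491 >1
  x=-4.216: |R|=1.26321 >1
  x=-4.179: |R|=1.22194 >1
Stable set (-3.9683, 0).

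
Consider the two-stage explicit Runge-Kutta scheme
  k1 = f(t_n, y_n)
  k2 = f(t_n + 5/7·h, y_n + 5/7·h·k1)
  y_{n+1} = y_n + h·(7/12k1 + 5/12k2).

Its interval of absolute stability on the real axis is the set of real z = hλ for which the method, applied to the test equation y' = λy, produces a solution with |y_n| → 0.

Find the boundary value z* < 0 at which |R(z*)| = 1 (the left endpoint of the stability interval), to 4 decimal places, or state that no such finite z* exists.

With y'=λy (z=hλ):
  k1=λy_n ⇒ h·k1=z·y_n;  k2=λ(1+5/7z)y_n ⇒ h·k2=z(1+5/7z)y_n
  y_{n+1}/y_n = 1 + 7/12z + 5/12z(1+5/7z) = 1 + z + 25/84z²
  so R(z) = 1 + z + 25/84z².

Solve |R(x)|<1 on ℝ⁻.
x=-0.51: |R|=0.5674
R=1: x+25/84x²=0 ⇒ x=−84/25=-3.3600; min R=1−1/(4·25/84)=0.1600>−1
Confirm numerically:
  x=-3.077: |R|=0.74084 <1
  x=-2.854: |R|=0.57020 <1
  x=-2.307: |R|=0.27700 <1
  x=-1.832: |R|=0.16688 <1
  x=-3.878: |R|=1.59786 >1
  x=-3.638: |R|=1.30100 >1
Interval (-3.3600, 0).

z* = -3.3600.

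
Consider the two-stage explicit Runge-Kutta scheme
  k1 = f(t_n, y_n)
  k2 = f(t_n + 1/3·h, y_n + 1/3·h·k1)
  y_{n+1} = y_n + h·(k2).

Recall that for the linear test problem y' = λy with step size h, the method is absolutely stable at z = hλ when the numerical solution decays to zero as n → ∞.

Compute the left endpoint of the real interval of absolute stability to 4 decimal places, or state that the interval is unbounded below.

Set f=λy, z=hλ:
  k1=λy_n ⇒ h·k1=z·y_n;  k2=λ(1+1/3z)y_n ⇒ h·k2=z(1+1/3z)y_n
  y_{n+1}/y_n = 1 + z(1+1/3z) = 1 + z + 1/3z²
  Hence R(z) = 1 + z + 1/3z².

Boundary: |R(x)|=1, x<0.
x=-0.43: |R|=0.6316
R=1: x+1/3x²=0 ⇒ x=−3=-3.0000; min R=1−1/(4·1/3)=0.2500>−1
Confirm numerically:
  x=-2.577: |R|=0.63664 <1
  x=-2.557: |R|=0.62242 <1
  x=-1.991: |R|=0.33036 <1
  x=-1.766: |R|=0.27359 <1
  x=-3.379: |R|=1.42688 >1
  x=-3.068: |R|=1.06954 >1
So |R|<1 on (-3.0000, 0).

z* = -3.0000.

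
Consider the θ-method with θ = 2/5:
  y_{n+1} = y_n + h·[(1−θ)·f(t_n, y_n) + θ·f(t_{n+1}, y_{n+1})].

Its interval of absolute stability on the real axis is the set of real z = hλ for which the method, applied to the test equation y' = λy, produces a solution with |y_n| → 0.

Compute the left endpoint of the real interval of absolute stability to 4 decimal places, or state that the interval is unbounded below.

left endpoint -10.0000.

Set f=λy, z=hλ:
  y_{n+1} = y_n + z·[3/5·y_n + 2/5·y_{n+1}] ⇒ (1 − 2/5z)y_{n+1} = (1 + 3/5z)y_n
  ⇒ R(z) = (1 + 3/5z)/(1 − 2/5z).

Need |R(x)|<1, x<0.
x=-0.4: |R|=0.6552
R=−1: 1+3/5x = −1+2/5x ⇒ -1/5x=2 ⇒ x=2/(-1/5)=-10.0000
Confirm numerically:
  x=-9.804: |R|=0.99204 <1
  x=-7.970: |R|=0.90306 <1
  x=-6.924: |R|=0.83680 <1
  x=-4.818: |R|=0.64594 <1
  x=-10.516: |R|=1.01982 >1
  x=-10.213: |R|=1.00838 >1
Stable set (-10.0000, 0).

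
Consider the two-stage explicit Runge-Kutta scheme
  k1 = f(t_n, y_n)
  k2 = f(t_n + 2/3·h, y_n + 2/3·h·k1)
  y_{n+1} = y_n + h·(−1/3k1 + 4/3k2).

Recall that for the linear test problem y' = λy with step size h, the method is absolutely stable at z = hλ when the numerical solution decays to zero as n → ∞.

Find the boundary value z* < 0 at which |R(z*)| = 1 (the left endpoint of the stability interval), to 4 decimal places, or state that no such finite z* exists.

Test eqn y'=λy, z=hλ:
  k1=λy_n ⇒ h·k1=z·y_n;  k2=λ(1+2/3z)y_n ⇒ h·k2=z(1+2/3z)y_n
  y_{n+1}/y_n = 1 − 1/3z + 4/3z(1+2/3z) = 1 + z + 8/9z²
  Hence R(z) = 1 + z + 8/9z².

Solve |R(x)|<1 on ℝ⁻.
x=-1.65: |R|=1.7700
R=1: x+8/9x²=0 ⇒ x=−9/8=-1.1250; min R=1−1/(4·8/9)=0.7188>−1
Confirm numerically:
  x=-0.920: |R|=0.83236 <1
  x=-0.871: |R|=0.80335 <1
  x=-0.564: |R|=0.71875 <1
  x=-1.707: |R|=1.88309 >1
  x=-1.535: |R|=1.55942 >1
  x=-1.253: |R|=1.14256 >1
Interval (-1.1250, 0).

left endpoint -1.1250.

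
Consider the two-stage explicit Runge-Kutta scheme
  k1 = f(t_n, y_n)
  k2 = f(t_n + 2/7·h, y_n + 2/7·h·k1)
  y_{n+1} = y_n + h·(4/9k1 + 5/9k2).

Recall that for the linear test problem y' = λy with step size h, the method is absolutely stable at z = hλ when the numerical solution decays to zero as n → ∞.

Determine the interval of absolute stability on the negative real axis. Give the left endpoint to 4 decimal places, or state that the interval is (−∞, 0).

(-6.3000, 0).

On y'=λy, z=hλ:
  k1=λy_n ⇒ h·k1=z·y_n;  k2=λ(1+2/7z)y_n ⇒ h·k2=z(1+2/7z)y_n
  y_{n+1}/y_n = 1 + 4/9z + 5/9z(1+2/7z) = 1 + z + 10/63z²
  so R(z) = 1 + z + 10/63z².

Solve |R(x)|<1 on ℝ⁻.
x=-0.47: |R|=0.5651
R=1: x+10/63x²=0 ⇒ x=−63/10=-6.3000; min R=1−1/(4·10/63)=-0.5750>−1
Confirm numerically:
  x=-4.916: |R|=0.07996 <1
  x=-4.076: |R|=0.43889 <1
  x=-3.698: |R|=0.52733 <1
  x=-2.785: |R|=0.55385 <1
  x=-6.516: |R|=1.22341 >1
  x=-6.487: |R|=1.19255 >1
So |R|<1 on (-6.3000, 0).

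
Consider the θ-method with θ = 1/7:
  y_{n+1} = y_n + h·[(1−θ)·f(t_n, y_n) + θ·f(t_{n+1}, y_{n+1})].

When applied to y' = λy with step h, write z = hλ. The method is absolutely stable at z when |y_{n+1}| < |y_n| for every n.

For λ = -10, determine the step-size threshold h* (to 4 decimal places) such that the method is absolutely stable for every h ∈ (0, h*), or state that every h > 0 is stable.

(-2.8000,0); λ=-10 ⇒ h* = (14/5)/10 = 0.2800.

On y'=λy, z=hλ:
  y_{n+1} = y_n + z·[6/7·y_n + 1/7·y_{n+1}] ⇒ (1 − 1/7z)y_{n+1} = (1 + 6/7z)y_n
  Hence R(z) = (1 + 6/7z)/(1 − 1/7z).

Solve |R(x)|<1 on ℝ⁻.
x=-0.52: |R|=0.5160
R=−1: 1+6/7x = −1+1/7x ⇒ -5/7x=2 ⇒ x=2/(-5/7)=-2.8000
Confirm numerically:
  x=-1.924: |R|=0.50919 <1
  x=-1.635: |R|=0.32542 <1
  x=-1.477: |R|=0.21965 <1
  x=-3.307: |R|=1.24595 >1
  x=-3.215: |R|=1.20313 >1
Interval (-2.8000, 0).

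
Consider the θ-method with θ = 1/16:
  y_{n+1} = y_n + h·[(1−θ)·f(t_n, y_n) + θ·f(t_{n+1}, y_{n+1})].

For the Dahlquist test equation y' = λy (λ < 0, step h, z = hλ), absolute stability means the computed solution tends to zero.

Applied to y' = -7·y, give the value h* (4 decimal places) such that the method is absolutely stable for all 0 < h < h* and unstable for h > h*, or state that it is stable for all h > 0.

Set f=λy, z=hλ:
  y_{n+1} = y_n + z·[15/16·y_n + 1/16·y_{n+1}] ⇒ (1 − 1/16z)y_{n+1} = (1 + 15/16z)y_n
  Hence R(z) = (1 + 15/16z)/(1 − 1/16z).

Need |R(x)|<1, x<0.
x=-1.29: |R|=0.1938
R=−1: 1+15/16x = −1+1/16x ⇒ -7/8x=2 ⇒ x=2/(-7/8)=-2.2857
Confirm numerically:
  x=-1.720: |R|=0.55305 <1
  x=-1.423: |R|=0.30678 <1
  x=-1.244: |R|=0.15426 <1
  x=-2.604: |R|=1.23952 >1
  x=-2.430: |R|=1.10960 >1
Stable set (-2.2857, 0).

(-2.2857,0); λ=-7 ⇒ h* = (16/7)/7 = 0.3265.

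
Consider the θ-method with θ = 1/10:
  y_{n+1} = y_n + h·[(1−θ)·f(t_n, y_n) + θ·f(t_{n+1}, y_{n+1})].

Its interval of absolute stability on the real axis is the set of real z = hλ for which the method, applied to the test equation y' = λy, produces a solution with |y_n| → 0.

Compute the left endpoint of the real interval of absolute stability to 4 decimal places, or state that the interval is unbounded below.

z* = -2.5000.

On y'=λy, z=hλ:
  y_{n+1} = y_n + z·[9/10·y_n + 1/10·y_{n+1}] ⇒ (1 − 1/10z)y_{n+1} = (1 + 9/10z)y_n
  R(z) = (1 + 9/10z)/(1 − 1/10z).

Need |R(x)|<1, x<0.
x=-1.25: |R|=0.1111
R=−1: 1+9/10x = −1+1/10x ⇒ -4/5x=2 ⇒ x=2/(-4/5)=-2.5000
Confirm numerically:
  x=-2.427: |R|=0.95301 <1
  x=-2.111: |R|=0.74304 <1
  x=-1.414: |R|=0.23883 <1
  x=-1.101: |R|=0.00820 <1
  x=-2.975: |R|=1.29287 >1
  x=-2.913: |R|=1.25587 >1
  x=-2.527: |R|=1.01724 >1
So |R|<1 on (-2.5000, 0).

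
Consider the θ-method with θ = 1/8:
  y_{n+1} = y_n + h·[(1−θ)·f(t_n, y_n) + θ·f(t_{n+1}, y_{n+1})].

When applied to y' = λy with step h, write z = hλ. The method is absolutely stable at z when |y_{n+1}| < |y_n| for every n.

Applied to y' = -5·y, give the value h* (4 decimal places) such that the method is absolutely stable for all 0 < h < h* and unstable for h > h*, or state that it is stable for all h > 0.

On y'=λy, z=hλ:
  y_{n+1} = y_n + z·[7/8·y_n + 1/8·y_{n+1}] ⇒ (1 − 1/8z)y_{n+1} = (1 + 7/8z)y_n
  R(z) = (1 + 7/8z)/(1 − 1/8z).

Need |R(x)|<1, x<0.
x=-1.35: |R|=0.1551
R=−1: 1+7/8x = −1+1/8x ⇒ -3/4x=2 ⇒ x=2/(-3/4)=-2.6667
Confirm numerically:
  x=-2.295: |R|=0.78339 <1
  x=-1.595: |R|=0.32986 <1
  x=-1.526: |R|=0.28155 <1
  x=-1.165: |R|=0.01691 <1
  x=-3.131: |R|=1.25029 >1
  x=-3.120: |R|=1.24460 >1
  x=-2.992: |R|=1.17758 >1
So |R|<1 on (-2.6667, 0).

(-2.6667,0); λ=-5 ⇒ h* = (8/3)/5 = 0.5333.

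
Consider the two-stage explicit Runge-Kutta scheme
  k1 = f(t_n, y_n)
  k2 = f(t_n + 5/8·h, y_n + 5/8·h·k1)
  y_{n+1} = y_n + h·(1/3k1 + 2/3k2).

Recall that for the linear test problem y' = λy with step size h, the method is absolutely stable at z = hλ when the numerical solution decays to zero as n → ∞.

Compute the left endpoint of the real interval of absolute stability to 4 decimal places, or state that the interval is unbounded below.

With y'=λy (z=hλ):
  k1=λy_n ⇒ h·k1=z·y_n;  k2=λ(1+5/8z)y_n ⇒ h·k2=z(1+5/8z)y_n
  y_{n+1}/y_n = 1 + 1/3z + 2/3z(1+5/8z) = 1 + z + 5/12z²
  so R(z) = 1 + z + 5/12z².

Solve |R(x)|<1 on ℝ⁻.
x=-0.64: |R|=0.5307
R=1: x+5/12x²=0 ⇒ x=−12/5=-2.4000; min R=1−1/(4·5/12)=0.4000>−1
Confirm numerically:
  x=-2.267: |R|=0.87437 <1
  x=-1.854: |R|=0.57822 <1
  x=-1.394: |R|=0.41568 <1
  x=-2.759: |R|=1.41270 >1
  x=-2.719: |R|=1.36140 >1
  x=-2.702: |R|=1.34000 >1
Stable set (-2.4000, 0).

z* = -2.4000.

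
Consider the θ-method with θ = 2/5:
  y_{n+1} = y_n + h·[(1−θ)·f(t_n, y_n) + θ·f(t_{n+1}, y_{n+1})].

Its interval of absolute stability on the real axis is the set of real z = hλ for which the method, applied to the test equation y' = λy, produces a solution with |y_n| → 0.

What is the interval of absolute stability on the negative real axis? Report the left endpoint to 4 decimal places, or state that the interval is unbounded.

Test eqn y'=λy, z=hλ:
  y_{n+1} = y_n + z·[3/5·y_n + 2/5·y_{n+1}] ⇒ (1 − 2/5z)y_{n+1} = (1 + 3/5z)y_n
  R(z) = (1 + 3/5z)/(1 − 2/5z).

Boundary: |R(x)|=1, x<0.
x=-1.5: |R|=0.0625
R=−1: 1+3/5x = −1+2/5x ⇒ -1/5x=2 ⇒ x=2/(-1/5)=-10.0000
Confirm numerically:
  x=-6.766: |R|=0.82549 <1
  x=-5.528: |R|=0.72147 <1
  x=-4.492: |R|=0.60612 <1
  x=-4.205: |R|=0.56786 <1
  x=-10.577: |R|=1.02206 >1
  x=-10.464: |R|=1.01790 >1
  x=-10.110: |R|=1.00436 >1
Stable set (-10.0000, 0).

z∈(-10.0000,0).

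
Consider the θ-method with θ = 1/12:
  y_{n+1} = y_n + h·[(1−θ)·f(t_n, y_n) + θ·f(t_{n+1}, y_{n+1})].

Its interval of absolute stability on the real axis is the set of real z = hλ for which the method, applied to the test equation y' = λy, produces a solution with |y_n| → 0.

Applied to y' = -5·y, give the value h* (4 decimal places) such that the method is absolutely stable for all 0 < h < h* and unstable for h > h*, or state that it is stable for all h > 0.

With y'=λy (z=hλ):
  y_{n+1} = y_n + z·[11/12·y_n + 1/12·y_{n+1}] ⇒ (1 − 1/12z)y_{n+1} = (1 + 11/12z)y_n
  Hence R(z) = (1 + 11/12z)/(1 − 1/12z).

Need |R(x)|<1, x<0.
x=-0.5: |R|=0.5200
R=−1: 1+11/12x = −1+1/12x ⇒ -5/6x=2 ⇒ x=2/(-5/6)=-2.4000
Confirm numerically:
  x=-1.691: |R|=0.48214 <1
  x=-1.616: |R|=0.42421 <1
  x=-1.163: |R|=0.06024 <1
  x=-0.970: |R|=0.10254 <1
  x=-2.911: |R|=1.34270 >1
  x=-2.704: |R|=1.20675 >1
  x=-2.491: |R|=1.06280 >1
So |R|<1 on (-2.4000, 0).

(-2.4000,0); λ=-5 ⇒ h* = (12/5)/5 = 0.4800.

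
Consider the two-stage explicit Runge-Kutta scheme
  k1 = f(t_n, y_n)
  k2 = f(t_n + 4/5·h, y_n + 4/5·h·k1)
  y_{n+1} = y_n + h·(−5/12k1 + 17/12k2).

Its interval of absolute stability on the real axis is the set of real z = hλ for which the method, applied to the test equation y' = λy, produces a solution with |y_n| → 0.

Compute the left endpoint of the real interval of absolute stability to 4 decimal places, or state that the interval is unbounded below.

Test eqn y'=λy, z=hλ:
  k1=λy_n ⇒ h·k1=z·y_n;  k2=λ(1+4/5z)y_n ⇒ h·k2=z(1+4/5z)y_n
  y_{n+1}/y_n = 1 − 5/12z + 17/12z(1+4/5z) = 1 + z + 17/15z²
  R(z) = 1 + z + 17/15z².

Solve |R(x)|<1 on ℝ⁻.
x=-0.84: |R|=0.9597
R=1: x+17/15x²=0 ⇒ x=−15/17=-0.8824; min R=1−1/(4·17/15)=0.7794>−1
Confirm numerically:
  x=-0.821: |R|=0.94291 <1
  x=-0.408: |R|=0.78066 <1
  x=-0.370: |R|=0.78515 <1
  x=-1.310: |R|=1.63491 >1
  x=-1.266: |R|=1.55046 >1
Stable set (-0.8824, 0).

left endpoint -0.8824.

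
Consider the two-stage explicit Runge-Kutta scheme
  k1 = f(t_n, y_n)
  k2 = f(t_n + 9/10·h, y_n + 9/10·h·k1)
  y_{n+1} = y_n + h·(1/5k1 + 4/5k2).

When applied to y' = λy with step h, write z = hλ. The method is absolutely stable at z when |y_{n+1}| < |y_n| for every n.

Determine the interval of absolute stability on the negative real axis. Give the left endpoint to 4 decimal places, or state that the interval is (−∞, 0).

On y'=λy, z=hλ:
  k1=λy_n ⇒ h·k1=z·y_n;  k2=λ(1+9/10z)y_n ⇒ h·k2=z(1+9/10z)y_n
  y_{n+1}/y_n = 1 + 1/5z + 4/5z(1+9/10z) = 1 + z + 18/25z²
  so R(z) = 1 + z + 18/25z².

Solve |R(x)|<1 on ℝ⁻.
x=-1.03: |R|=0.7338
R=1: x+18/25x²=0 ⇒ x=−25/18=-1.3889; min R=1−1/(4·18/25)=0.6528>−1
Confirm numerically:
  x=-1.331: |R|=0.94452 <1
  x=-0.823: |R|=0.66468 <1
  x=-0.571: |R|=0.66375 <1
  x=-1.589: |R|=1.22894 >1
  x=-1.488: |R|=1.10618 >1
So |R|<1 on (-1.3889, 0).

(-1.3889, 0).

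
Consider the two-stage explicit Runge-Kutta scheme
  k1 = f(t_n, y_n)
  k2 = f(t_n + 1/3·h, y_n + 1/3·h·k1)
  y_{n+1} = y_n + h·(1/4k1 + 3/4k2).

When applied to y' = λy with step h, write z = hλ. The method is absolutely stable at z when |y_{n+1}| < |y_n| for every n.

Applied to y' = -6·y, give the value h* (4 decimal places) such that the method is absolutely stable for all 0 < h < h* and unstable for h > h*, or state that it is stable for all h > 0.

On y'=λy, z=hλ:
  k1=λy_n ⇒ h·k1=z·y_n;  k2=λ(1+1/3z)y_n ⇒ h·k2=z(1+1/3z)y_n
  y_{n+1}/y_n = 1 + 1/4z + 3/4z(1+1/3z) = 1 + z + 1/4z²
  Hence R(z) = 1 + z + 1/4z².

Solve |R(x)|<1 on ℝ⁻.
x=-1.79: |R|=0.0110
R=1: x+1/4x²=0 ⇒ x=−4=-4.0000; min R=1−1/(4·1/4)=0.0000>−1
Confirm numerically:
  x=-2.553: |R|=0.07645 <1
  x=-2.543: |R|=0.07371 <1
  x=-1.858: |R|=0.00504 <1
  x=-4.383: |R|=1.41967 >1
  x=-4.375: |R|=1.41016 >1
Stable set (-4.0000, 0).

(-4.0000,0); λ=-6 ⇒ h* = (4)/6 = 0.6667.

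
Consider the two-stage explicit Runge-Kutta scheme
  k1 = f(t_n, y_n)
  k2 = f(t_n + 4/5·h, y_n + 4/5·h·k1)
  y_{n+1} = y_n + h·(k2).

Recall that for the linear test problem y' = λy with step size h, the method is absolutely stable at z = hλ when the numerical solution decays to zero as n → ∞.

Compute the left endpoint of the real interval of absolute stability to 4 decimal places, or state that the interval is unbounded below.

left endpoint -1.2500.

Test eqn y'=λy, z=hλ:
  k1=λy_n ⇒ h·k1=z·y_n;  k2=λ(1+4/5z)y_n ⇒ h·k2=z(1+4/5z)y_n
  y_{n+1}/y_n = 1 + z(1+4/5z) = 1 + z + 4/5z²
  so R(z) = 1 + z + 4/5z².

Solve |R(x)|<1 on ℝ⁻.
x=-1.75: |R|=1.7000
R=1: x+4/5x²=0 ⇒ x=−5/4=-1.2500; min R=1−1/(4·4/5)=0.6875>−1
Confirm numerically:
  x=-0.892: |R|=0.74453 <1
  x=-0.836: |R|=0.72312 <1
  x=-0.762: |R|=0.70252 <1
  x=-0.515: |R|=0.69718 <1
  x=-1.728: |R|=1.66079 >1
  x=-1.727: |R|=1.65902 >1
  x=-1.365: |R|=1.12558 >1
So |R|<1 on (-1.2500, 0).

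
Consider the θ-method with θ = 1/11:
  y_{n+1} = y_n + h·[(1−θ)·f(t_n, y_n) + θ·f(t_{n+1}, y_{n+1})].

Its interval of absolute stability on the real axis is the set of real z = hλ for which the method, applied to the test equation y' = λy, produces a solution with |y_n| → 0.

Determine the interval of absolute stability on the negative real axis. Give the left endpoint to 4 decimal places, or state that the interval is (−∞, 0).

Set f=λy, z=hλ:
  y_{n+1} = y_n + z·[10/11·y_n + 1/11·y_{n+1}] ⇒ (1 − 1/11z)y_{n+1} = (1 + 10/11z)y_n
  R(z) = (1 + 10/11z)/(1 − 1/11z).

Solve |R(x)|<1 on ℝ⁻.
x=-1.51: |R|=0.3277
R=−1: 1+10/11x = −1+1/11x ⇒ -9/11x=2 ⇒ x=2/(-9/11)=-2.4444
Confirm numerically:
  x=-1.746: |R|=0.50683 <1
  x=-1.623: |R|=0.41432 <1
  x=-1.619: |R|=0.41128 <1
  x=-2.990: |R|=1.35096 >1
  x=-2.779: |R|=1.21852 >1
Stable set (-2.4444, 0).

z∈(-2.4444,0).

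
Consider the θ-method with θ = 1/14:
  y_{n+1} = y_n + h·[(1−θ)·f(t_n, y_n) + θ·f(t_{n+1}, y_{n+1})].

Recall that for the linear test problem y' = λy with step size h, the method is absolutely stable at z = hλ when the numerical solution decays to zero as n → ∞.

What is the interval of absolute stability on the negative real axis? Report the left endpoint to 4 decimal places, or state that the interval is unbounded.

Set f=λy, z=hλ:
  y_{n+1} = y_n + z·[13/14·y_n + 1/14·y_{n+1}] ⇒ (1 − 1/14z)y_{n+1} = (1 + 13/14z)y_n
  R(z) = (1 + 13/14z)/(1 − 1/14z).

Find x<0 with |R(x)|<1.
x=-1.29: |R|=0.1812
R=−1: 1+13/14x = −1+1/14x ⇒ -6/7x=2 ⇒ x=2/(-6/7)=-2.3333
Confirm numerically:
  x=-1.022: |R|=0.04753 <1
  x=-1.018: |R|=0.05101 <1
  x=-1.006: |R|=0.06144 <1
  x=-0.990: |R|=0.07538 <1
  x=-2.932: |R|=1.42429 >1
  x=-2.822: |R|=1.34859 >1
  x=-2.639: |R|=1.22045 >1
So |R|<1 on (-2.3333, 0).

(-2.3333, 0).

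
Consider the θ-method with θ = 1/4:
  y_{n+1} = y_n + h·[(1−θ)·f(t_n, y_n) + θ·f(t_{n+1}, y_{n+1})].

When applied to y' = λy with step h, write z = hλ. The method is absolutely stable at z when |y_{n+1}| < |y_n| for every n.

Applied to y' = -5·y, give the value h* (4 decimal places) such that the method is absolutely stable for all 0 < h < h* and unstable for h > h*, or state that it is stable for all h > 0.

Set f=λy, z=hλ:
  y_{n+1} = y_n + z·[3/4·y_n + 1/4·y_{n+1}] ⇒ (1 − 1/4z)y_{n+1} = (1 + 3/4z)y_n
  so R(z) = (1 + 3/4z)/(1 − 1/4z).

Solve |R(x)|<1 on ℝ⁻.
x=-0.76: |R|=0.3613
R=−1: 1+3/4x = −1+1/4x ⇒ -1/2x=2 ⇒ x=2/(-1/2)=-4.0000
Confirm numerically:
  x=-3.647: |R|=0.90768 <1
  x=-2.545: |R|=0.55539 <1
  x=-2.406: |R|=0.50234 <1
  x=-1.816: |R|=0.24897 <1
  x=-4.554: |R|=1.12953 >1
  x=-4.398: |R|=1.09478 >1
  x=-4.219: |R|=1.05329 >1
Stable set (-4.0000, 0).

(-4.0000,0); λ=-5 ⇒ h* = (4)/5 = 0.8000.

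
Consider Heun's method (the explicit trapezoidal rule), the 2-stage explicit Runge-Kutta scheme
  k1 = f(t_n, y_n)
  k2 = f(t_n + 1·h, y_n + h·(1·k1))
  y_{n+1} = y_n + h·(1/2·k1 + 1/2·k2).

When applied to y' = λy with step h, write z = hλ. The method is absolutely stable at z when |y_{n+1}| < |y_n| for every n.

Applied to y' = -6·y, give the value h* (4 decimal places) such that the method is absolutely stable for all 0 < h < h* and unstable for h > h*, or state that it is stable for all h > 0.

(-2.0000,0); λ=-6 ⇒ h* = 0.3333.

Set f=λy, z=hλ:
  order 2, 2-stage ⇒ R(z)=1+z+z^2/2
  (e.g. R(-0.81)=0.51805, |R|=0.51805)

Need |R(x)|<1, x<0.
x=-0.81: |R|=0.5181
|R(-1.52)|=0.6352 |R(-1.43)|=0.5924 |R(-1.42)|=0.5882
Bisect:
  x_lo=-2.8662 |R|=2.2414  x_hi=-0.1681 |R|=0.8461
  mid=-1.51714 |R|=0.63372 →hi
  mid=-2.19167 |R|=1.21004 →lo
  mid=-1.85440 |R|=0.86500 →hi
  mid=-2.02304 |R|=1.02330 →lo
  mid=-1.93872 |R|=0.94060 →hi
  mid=-1.98088 |R|=0.98106 →hi
  mid=-2.00196 |R|=1.00196 →lo
  mid=-1.99142 |R|=0.99146 →hi
  ...
  [-2.00015,-1.99998] ⇒ x*=-2.0000
Interval (-2.0000, 0).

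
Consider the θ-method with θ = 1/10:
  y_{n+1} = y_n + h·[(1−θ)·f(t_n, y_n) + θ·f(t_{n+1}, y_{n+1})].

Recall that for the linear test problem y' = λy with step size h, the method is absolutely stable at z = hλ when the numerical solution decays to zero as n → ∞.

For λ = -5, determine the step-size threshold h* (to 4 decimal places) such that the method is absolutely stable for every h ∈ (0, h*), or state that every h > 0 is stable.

On y'=λy, z=hλ:
  y_{n+1} = y_n + z·[9/10·y_n + 1/10·y_{n+1}] ⇒ (1 − 1/10z)y_{n+1} = (1 + 9/10z)y_n
  R(z) = (1 + 9/10z)/(1 − 1/10z).

Need |R(x)|<1, x<0.
x=-1.7: |R|=0.4530
R=−1: 1+9/10x = −1+1/10x ⇒ -4/5x=2 ⇒ x=2/(-4/5)=-2.5000
Confirm numerically:
  x=-2.359: |R|=0.90873 <1
  x=-2.329: |R|=0.88904 <1
  x=-2.099: |R|=0.73485 <1
  x=-1.397: |R|=0.22576 <1
  x=-2.895: |R|=1.24506 >1
  x=-2.894: |R|=1.24445 >1
Interval (-2.5000, 0).

(-2.5000,0); λ=-5 ⇒ h* = (5/2)/5 = 0.5000.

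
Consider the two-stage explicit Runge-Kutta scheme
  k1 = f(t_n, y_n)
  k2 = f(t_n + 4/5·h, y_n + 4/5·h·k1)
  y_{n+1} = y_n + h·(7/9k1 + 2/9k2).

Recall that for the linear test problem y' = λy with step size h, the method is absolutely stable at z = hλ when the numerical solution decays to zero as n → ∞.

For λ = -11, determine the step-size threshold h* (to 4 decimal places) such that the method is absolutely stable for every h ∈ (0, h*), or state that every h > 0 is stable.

Set f=λy, z=hλ:
  k1=λy_n ⇒ h·k1=z·y_n;  k2=λ(1+4/5z)y_n ⇒ h·k2=z(1+4/5z)y_n
  y_{n+1}/y_n = 1 + 7/9z + 2/9z(1+4/5z) = 1 + z + 8/45z²
  so R(z) = 1 + z + 8/45z².

Need |R(x)|<1, x<0.
x=-0.56: |R|=0.4958
R=1: x+8/45x²=0 ⇒ x=−45/8=-5.6250; min R=1−1/(4·8/45)=-0.4062>−1
Confirm numerically:
  x=-4.557: |R|=0.13478 <1
  x=-3.705: |R|=0.26464 <1
  x=-3.061: |R|=0.39527 <1
  x=-6.004: |R|=1.40454 >1
  x=-5.673: |R|=1.04841 >1
So |R|<1 on (-5.6250, 0).

(-5.6250,0); λ=-11 ⇒ h* = (45/8)/11 = 0.5114.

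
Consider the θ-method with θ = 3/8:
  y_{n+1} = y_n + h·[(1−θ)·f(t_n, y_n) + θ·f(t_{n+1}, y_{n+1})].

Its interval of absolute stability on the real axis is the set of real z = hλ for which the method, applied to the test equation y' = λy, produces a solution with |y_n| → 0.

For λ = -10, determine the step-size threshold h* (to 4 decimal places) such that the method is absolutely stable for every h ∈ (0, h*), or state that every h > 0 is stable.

(-8.0000,0); λ=-10 ⇒ h* = (8)/10 = 0.8000.

With y'=λy (z=hλ):
  y_{n+1} = y_n + z·[5/8·y_n + 3/8·y_{n+1}] ⇒ (1 − 3/8z)y_{n+1} = (1 + 5/8z)y_n
  Hence R(z) = (1 + 5/8z)/(1 − 3/8z).

Find x<0 with |R(x)|<1.
x=-1.22: |R|=0.1630
R=−1: 1+5/8x = −1+3/8x ⇒ -1/4x=2 ⇒ x=2/(-1/4)=-8.0000
Confirm numerically:
  x=-7.498: |R|=0.96708 <1
  x=-6.197: |R|=0.86439 <1
  x=-4.641: |R|=0.69356 <1
  x=-3.897: |R|=0.58326 <1
  x=-8.505: |R|=1.03014 >1
  x=-8.169: |R|=1.01040 >1
So |R|<1 on (-8.0000, 0).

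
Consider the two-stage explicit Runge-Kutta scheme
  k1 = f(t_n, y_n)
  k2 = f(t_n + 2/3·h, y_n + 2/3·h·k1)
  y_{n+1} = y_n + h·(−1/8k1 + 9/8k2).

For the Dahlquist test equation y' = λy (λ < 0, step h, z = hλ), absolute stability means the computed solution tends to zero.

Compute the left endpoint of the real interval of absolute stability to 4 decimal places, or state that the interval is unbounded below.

z* = -1.3333.

Test eqn y'=λy, z=hλ:
  k1=λy_n ⇒ h·k1=z·y_n;  k2=λ(1+2/3z)y_n ⇒ h·k2=z(1+2/3z)y_n
  y_{n+1}/y_n = 1 − 1/8z + 9/8z(1+2/3z) = 1 + z + 3/4z²
  R(z) = 1 + z + 3/4z².

Need |R(x)|<1, x<0.
x=-0.74: |R|=0.6707
R=1: x+3/4x²=0 ⇒ x=−4/3=-1.3333; min R=1−1/(4·3/4)=0.6667>−1
Confirm numerically:
  x=-1.302: |R|=0.96940 <1
  x=-1.120: |R|=0.82080 <1
  x=-0.960: |R|=0.73120 <1
  x=-1.884: |R|=1.77809 >1
  x=-1.825: |R|=1.67297 >1
  x=-1.466: |R|=1.14587 >1
Stable set (-1.3333, 0).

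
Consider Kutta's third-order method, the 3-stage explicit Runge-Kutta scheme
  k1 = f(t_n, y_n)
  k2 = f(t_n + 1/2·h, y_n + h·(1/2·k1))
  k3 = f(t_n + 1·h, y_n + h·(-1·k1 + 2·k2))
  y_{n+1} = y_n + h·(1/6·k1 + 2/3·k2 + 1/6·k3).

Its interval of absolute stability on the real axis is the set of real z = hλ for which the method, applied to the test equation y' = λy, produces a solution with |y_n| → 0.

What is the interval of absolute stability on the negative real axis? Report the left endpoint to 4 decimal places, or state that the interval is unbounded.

(-2.5127, 0).

With y'=λy (z=hλ):
  order 3, 3-stage ⇒ R(z)=1+z+z^2/2+z^3/6
  (e.g. R(-1.57)=0.01747, |R|=0.01747)

Find x<0 with |R(x)|<1.
x=-1.57: |R|=0.0175
|R(-2.69)|=1.3161 |R(-1.2)|=0.2320 |R(-0.83)|=0.4192
Bisect:
  x_lo=-3.1944 |R|=2.5250  x_hi=-0.3634 |R|=0.6946
  mid=-1.77888 |R|=0.13486 →hi
  mid=-2.48663 |R|=0.95758 →hi
  mid=-2.84051 |R|=1.62603 →lo
  mid=-2.66357 |R|=1.26576 →lo
  mid=-2.57510 |R|=1.10551 →lo
  mid=-2.53087 |R|=1.03004 →lo
  mid=-2.50875 |R|=0.99344 →hi
  mid=-2.51981 |R|=1.01165 →lo
  mid=-2.51428 |R|=1.00252 →lo
  mid=-2.51151 |R|=0.99798 →hi
  ...
  [-2.51290,-2.51272] ⇒ x*=-2.5127
Interval (-2.5127, 0).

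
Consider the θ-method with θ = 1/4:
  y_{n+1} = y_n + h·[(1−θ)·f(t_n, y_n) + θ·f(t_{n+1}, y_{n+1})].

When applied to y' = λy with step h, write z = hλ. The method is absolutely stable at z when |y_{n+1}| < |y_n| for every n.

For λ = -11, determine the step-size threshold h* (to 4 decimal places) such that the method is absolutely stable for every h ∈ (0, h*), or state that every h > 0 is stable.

Set f=λy, z=hλ:
  y_{n+1} = y_n + z·[3/4·y_n + 1/4·y_{n+1}] ⇒ (1 − 1/4z)y_{n+1} = (1 + 3/4z)y_n
  so R(z) = (1 + 3/4z)/(1 − 1/4z).

Find x<0 with |R(x)|<1.
x=-0.55: |R|=0.5165
R=−1: 1+3/4x = −1+1/4x ⇒ -1/2x=2 ⇒ x=2/(-1/2)=-4.0000
Confirm numerically:
  x=-3.765: |R|=0.93947 <1
  x=-3.334: |R|=0.81838 <1
  x=-3.322: |R|=0.81480 <1
  x=-2.318: |R|=0.46755 <1
  x=-4.564: |R|=1.13171 >1
  x=-4.166: |R|=1.04066 >1
So |R|<1 on (-4.0000, 0).

(-4.0000,0); λ=-11 ⇒ h* = (4)/11 = 0.3636.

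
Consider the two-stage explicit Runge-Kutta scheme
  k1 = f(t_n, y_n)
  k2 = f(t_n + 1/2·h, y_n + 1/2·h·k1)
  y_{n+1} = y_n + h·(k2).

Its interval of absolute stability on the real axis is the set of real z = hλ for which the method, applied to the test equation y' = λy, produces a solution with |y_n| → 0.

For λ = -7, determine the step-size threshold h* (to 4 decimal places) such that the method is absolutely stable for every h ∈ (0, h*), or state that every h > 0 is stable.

(-2.0000,0); λ=-7 ⇒ h* = (2)/7 = 0.2857.

Set f=λy, z=hλ:
  k1=λy_n ⇒ h·k1=z·y_n;  k2=λ(1+1/2z)y_n ⇒ h·k2=z(1+1/2z)y_n
  y_{n+1}/y_n = 1 + z(1+1/2z) = 1 + z + 1/2z²
  so R(z) = 1 + z + 1/2z².

Need |R(x)|<1, x<0.
x=-0.5: |R|=0.6250
R=1: x+1/2x²=0 ⇒ x=−2=-2.0000; min R=1−1/(4·1/2)=0.5000>−1
Confirm numerically:
  x=-1.684: |R|=0.73393 <1
  x=-1.275: |R|=0.53781 <1
  x=-0.814: |R|=0.51730 <1
  x=-2.462: |R|=1.56872 >1
  x=-2.373: |R|=1.44256 >1
  x=-2.188: |R|=1.20567 >1
Stable set (-2.0000, 0).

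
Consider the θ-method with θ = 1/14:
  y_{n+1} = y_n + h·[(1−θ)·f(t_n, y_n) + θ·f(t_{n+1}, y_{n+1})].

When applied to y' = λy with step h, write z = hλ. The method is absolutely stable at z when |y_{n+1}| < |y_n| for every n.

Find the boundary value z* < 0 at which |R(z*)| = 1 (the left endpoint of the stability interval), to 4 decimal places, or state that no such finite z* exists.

z* = -2.3333.

With y'=λy (z=hλ):
  y_{n+1} = y_n + z·[13/14·y_n + 1/14·y_{n+1}] ⇒ (1 − 1/14z)y_{n+1} = (1 + 13/14z)y_n
  ⇒ R(z) = (1 + 13/14z)/(1 − 1/14z).

Need |R(x)|<1, x<0.
x=-0.69: |R|=0.3424
R=−1: 1+13/14x = −1+1/14x ⇒ -6/7x=2 ⇒ x=2/(-6/7)=-2.3333
Confirm numerically:
  x=-1.765: |R|=0.56740 <1
  x=-1.607: |R|=0.44153 <1
  x=-1.498: |R|=0.35321 <1
  x=-2.889: |R|=1.39481 >1
  x=-2.469: |R|=1.09885 >1
Stable set (-2.3333, 0).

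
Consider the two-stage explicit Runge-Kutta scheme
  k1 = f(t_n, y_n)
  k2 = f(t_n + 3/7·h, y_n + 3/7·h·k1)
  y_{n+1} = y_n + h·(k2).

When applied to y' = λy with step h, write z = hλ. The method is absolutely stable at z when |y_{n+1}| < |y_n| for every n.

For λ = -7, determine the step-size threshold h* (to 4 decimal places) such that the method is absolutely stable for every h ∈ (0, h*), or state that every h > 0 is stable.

With y'=λy (z=hλ):
  k1=λy_n ⇒ h·k1=z·y_n;  k2=λ(1+3/7z)y_n ⇒ h·k2=z(1+3/7z)y_n
  y_{n+1}/y_n = 1 + z(1+3/7z) = 1 + z + 3/7z²
  Hence R(z) = 1 + z + 3/7z².

Solve |R(x)|<1 on ℝ⁻.
x=-0.5: |R|=0.6071
R=1: x+3/7x²=0 ⇒ x=−7/3=-2.3333; min R=1−1/(4·3/7)=0.4167>−1
Confirm numerically:
  x=-2.289: |R|=0.95651 <1
  x=-2.129: |R|=0.81356 <1
  x=-1.050: |R|=0.42250 <1
  x=-2.845: |R|=1.62387 >1
  x=-2.441: |R|=1.11263 >1
  x=-2.368: |R|=1.03518 >1
Interval (-2.3333, 0).

(-2.3333,0); λ=-7 ⇒ h* = (7/3)/7 = 0.3333.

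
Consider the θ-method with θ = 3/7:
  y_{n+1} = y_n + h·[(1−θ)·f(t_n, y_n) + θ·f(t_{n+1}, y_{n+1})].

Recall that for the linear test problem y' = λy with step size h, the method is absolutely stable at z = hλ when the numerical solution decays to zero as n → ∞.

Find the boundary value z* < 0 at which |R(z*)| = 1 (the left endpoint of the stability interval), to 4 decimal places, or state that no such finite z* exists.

With y'=λy (z=hλ):
  y_{n+1} = y_n + z·[4/7·y_n + 3/7·y_{n+1}] ⇒ (1 − 3/7z)y_{n+1} = (1 + 4/7z)y_n
  Hence R(z) = (1 + 4/7z)/(1 − 3/7z).

Need |R(x)|<1, x<0.
x=-0.76: |R|=0.4267
R=−1: 1+4/7x = −1+3/7x ⇒ -1/7x=2 ⇒ x=2/(-1/7)=-14.0000
Confirm numerically:
  x=-12.406: |R|=0.96395 <1
  x=-10.957: |R|=0.92368 <1
  x=-9.061: |R|=0.85551 <1
  x=-14.522: |R|=1.01032 >1
  x=-14.050: |R|=1.00102 >1
Stable set (-14.0000, 0).

left endpoint -14.0000.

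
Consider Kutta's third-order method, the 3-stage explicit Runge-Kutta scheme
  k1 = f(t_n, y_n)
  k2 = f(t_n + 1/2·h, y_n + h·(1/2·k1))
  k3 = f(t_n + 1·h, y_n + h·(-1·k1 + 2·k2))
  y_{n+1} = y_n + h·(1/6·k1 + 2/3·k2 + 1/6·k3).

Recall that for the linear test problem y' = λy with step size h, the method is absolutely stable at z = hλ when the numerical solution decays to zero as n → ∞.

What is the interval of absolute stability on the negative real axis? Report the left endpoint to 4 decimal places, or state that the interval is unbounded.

z∈(-2.5127,0).

Test eqn y'=λy, z=hλ:
  order 3, 3-stage ⇒ R(z)=1+z+z^2/2+z^3/6
  (e.g. R(-1.24)=0.21103, |R|=0.21103)

Need |R(x)|<1, x<0.
x=-1.24: |R|=0.2110
|R(-2.51)|=0.9955 |R(-1.89)|=0.2292 |R(-1.39)|=0.1284
Bisect:
  x_lo=-3.3336 |R|=2.9515  x_hi=-0.3072 |R|=0.7352
  mid=-1.82040 |R|=0.16889 →hi
  mid=-2.57700 |R|=1.10882 →lo
  mid=-2.19870 |R|=0.55308 →hi
  mid=-2.38785 |R|=0.80612 →hi
  mid=-2.48243 |R|=0.95084 →hi
  mid=-2.52972 |R|=1.02812 →lo
  mid=-2.50607 |R|=0.98906 →hi
  ...
  [-2.51291,-2.51272] ⇒ x*=-2.5127
Stable set (-2.5127, 0).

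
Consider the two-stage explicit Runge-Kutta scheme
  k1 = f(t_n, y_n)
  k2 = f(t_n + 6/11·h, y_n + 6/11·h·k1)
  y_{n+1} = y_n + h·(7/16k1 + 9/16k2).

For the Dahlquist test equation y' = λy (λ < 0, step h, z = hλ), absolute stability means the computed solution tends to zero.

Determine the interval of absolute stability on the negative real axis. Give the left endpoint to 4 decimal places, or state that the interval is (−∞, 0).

(-3.2593, 0).

Set f=λy, z=hλ:
  k1=λy_n ⇒ h·k1=z·y_n;  k2=λ(1+6/11z)y_n ⇒ h·k2=z(1+6/11z)y_n
  y_{n+1}/y_n = 1 + 7/16z + 9/16z(1+6/11z) = 1 + z + 27/88z²
  ⇒ R(z) = 1 + z + 27/88z².

Need |R(x)|<1, x<0.
x=-1.67: |R|=0.1857
R=1: x+27/88x²=0 ⇒ x=−88/27=-3.2593; min R=1−1/(4·27/88)=0.1852>−1
Confirm numerically:
  x=-3.229: |R|=0.97002 <1
  x=-2.430: |R|=0.38173 <1
  x=-1.574: |R|=0.18613 <1
  x=-3.672: |R|=1.46501 >1
  x=-3.494: |R|=1.25165 >1
So |R|<1 on (-3.2593, 0).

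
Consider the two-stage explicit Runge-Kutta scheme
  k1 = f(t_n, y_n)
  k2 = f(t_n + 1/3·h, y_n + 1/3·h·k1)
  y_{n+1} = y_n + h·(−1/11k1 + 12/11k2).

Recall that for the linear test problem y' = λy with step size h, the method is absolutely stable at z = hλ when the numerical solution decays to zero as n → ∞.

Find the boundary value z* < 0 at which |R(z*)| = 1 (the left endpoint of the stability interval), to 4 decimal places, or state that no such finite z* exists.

Test eqn y'=λy, z=hλ:
  k1=λy_n ⇒ h·k1=z·y_n;  k2=λ(1+1/3z)y_n ⇒ h·k2=z(1+1/3z)y_n
  y_{n+1}/y_n = 1 − 1/11z + 12/11z(1+1/3z) = 1 + z + 4/11z²
  so R(z) = 1 + z + 4/11z².

Solve |R(x)|<1 on ℝ⁻.
x=-0.33: |R|=0.7096
R=1: x+4/11x²=0 ⇒ x=−11/4=-2.7500; min R=1−1/(4·4/11)=0.3125>−1
Confirm numerically:
  x=-2.632: |R|=0.88706 <1
  x=-2.462: |R|=0.74216 <1
  x=-2.254: |R|=0.59346 <1
  x=-3.242: |R|=1.58002 >1
  x=-2.922: |R|=1.18276 >1
  x=-2.783: |R|=1.03340 >1
So |R|<1 on (-2.7500, 0).

z* = -2.7500.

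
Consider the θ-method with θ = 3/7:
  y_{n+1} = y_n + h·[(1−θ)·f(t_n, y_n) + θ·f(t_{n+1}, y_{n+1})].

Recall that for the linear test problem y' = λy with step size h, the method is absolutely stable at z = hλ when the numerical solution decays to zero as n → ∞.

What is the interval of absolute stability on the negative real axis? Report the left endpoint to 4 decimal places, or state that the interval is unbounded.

(-14.0000, 0).

Set f=λy, z=hλ:
  y_{n+1} = y_n + z·[4/7·y_n + 3/7·y_{n+1}] ⇒ (1 − 3/7z)y_{n+1} = (1 + 4/7z)y_n
  R(z) = (1 + 4/7z)/(1 − 3/7z).

Need |R(x)|<1, x<0.
x=-1.67: |R|=0.0266
R=−1: 1+4/7x = −1+3/7x ⇒ -1/7x=2 ⇒ x=2/(-1/7)=-14.0000
Confirm numerically:
  x=-12.179: |R|=0.95817 <1
  x=-11.624: |R|=0.94326 <1
  x=-8.570: |R|=0.83400 <1
  x=-7.624: |R|=0.78656 <1
  x=-14.531: |R|=1.01050 >1
  x=-14.486: |R|=1.00963 >1
  x=-14.387: |R|=1.00772 >1
So |R|<1 on (-14.0000, 0).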